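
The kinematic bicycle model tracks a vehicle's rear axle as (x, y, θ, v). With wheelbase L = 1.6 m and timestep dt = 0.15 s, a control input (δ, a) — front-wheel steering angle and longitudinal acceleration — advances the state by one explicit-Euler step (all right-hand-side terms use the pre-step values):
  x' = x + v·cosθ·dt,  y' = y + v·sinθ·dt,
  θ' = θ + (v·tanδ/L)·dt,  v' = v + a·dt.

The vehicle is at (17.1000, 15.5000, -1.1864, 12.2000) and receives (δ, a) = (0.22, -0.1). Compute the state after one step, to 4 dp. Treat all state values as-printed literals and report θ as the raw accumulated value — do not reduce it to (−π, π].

x' = 17.1000 + 12.2000·cos(-1.1864)·0.15 = 17.7862
y' = 15.5000 + 12.2000·sin(-1.1864)·0.15 = 13.8035
θ' = -1.1864 + (12.2000/1.6)·tan(0.22)·0.15 = -0.9306
v' = 12.2000 − 0.1000·0.15 = 12.1850

(17.7862, 13.8035, -0.9306, 12.1850)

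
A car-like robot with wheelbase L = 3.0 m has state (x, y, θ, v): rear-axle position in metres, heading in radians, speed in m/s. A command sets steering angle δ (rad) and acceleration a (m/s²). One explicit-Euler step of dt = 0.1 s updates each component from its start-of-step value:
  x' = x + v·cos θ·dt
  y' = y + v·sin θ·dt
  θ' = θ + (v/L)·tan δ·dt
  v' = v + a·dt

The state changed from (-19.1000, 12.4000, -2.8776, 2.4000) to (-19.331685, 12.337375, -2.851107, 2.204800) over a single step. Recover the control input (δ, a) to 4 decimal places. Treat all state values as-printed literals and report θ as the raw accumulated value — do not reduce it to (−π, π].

a = (v'−v)/dt = (-0.195200)/0.1 = -1.9520
Δθ = θ'−θ = 0.026493;  (v·dt/L) = 2.4000·0.1/3.0 = 0.080000
tan δ = Δθ·L/(v·dt) = 0.331163  →  δ = 0.3198

δ = 0.3198, a = -1.9520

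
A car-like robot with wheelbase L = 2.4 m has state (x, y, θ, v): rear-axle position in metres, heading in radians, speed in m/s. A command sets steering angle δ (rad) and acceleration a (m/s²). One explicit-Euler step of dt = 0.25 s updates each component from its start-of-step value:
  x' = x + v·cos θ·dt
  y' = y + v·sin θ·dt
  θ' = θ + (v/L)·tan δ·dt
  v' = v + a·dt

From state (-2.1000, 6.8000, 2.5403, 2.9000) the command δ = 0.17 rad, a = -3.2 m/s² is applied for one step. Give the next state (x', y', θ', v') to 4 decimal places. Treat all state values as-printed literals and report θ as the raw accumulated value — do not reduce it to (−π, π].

x' = -2.1000 + 2.9000·cos(2.5403)·0.25 = -2.6978
y' = 6.8000 + 2.9000·sin(2.5403)·0.25 = 7.2101
θ' = 2.5403 + (2.9000/2.4)·tan(0.17)·0.25 = 2.5922
v' = 2.9000 − 3.2000·0.25 = 2.1000

(-2.6978, 7.2101, 2.5922, 2.1000)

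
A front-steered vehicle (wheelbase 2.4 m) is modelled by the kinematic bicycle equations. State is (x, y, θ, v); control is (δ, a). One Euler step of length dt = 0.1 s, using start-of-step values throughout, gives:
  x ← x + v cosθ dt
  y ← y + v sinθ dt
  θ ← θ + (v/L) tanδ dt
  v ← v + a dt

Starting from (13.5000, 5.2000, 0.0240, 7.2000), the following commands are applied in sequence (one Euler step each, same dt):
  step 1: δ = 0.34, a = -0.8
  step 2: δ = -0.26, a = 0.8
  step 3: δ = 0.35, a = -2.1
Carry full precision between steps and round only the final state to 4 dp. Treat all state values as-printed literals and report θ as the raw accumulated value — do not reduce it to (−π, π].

(15.6448, 5.3465, 0.1607, 6.9900)

after step 1 (δ=0.34, a=-0.8): (14.219793, 5.217278, 0.130121, 7.120000)
after step 2 (δ=-0.26, a=0.8): (14.925774, 5.309663, 0.051201, 7.200000)
after step 3 (δ=0.35, a=-2.1): (15.644830, 5.346512, 0.160710, 6.990000)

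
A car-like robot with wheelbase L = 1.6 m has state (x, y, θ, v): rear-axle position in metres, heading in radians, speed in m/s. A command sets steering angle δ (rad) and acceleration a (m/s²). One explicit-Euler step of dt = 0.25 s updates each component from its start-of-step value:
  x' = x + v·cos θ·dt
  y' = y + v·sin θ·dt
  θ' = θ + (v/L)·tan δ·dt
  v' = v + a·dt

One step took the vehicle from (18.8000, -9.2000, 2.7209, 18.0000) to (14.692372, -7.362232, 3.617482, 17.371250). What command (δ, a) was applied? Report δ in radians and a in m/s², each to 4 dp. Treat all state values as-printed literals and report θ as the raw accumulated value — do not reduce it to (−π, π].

a = (v'−v)/dt = (-0.628750)/0.25 = -2.5150
Δθ = θ'−θ = 0.896582;  (v·dt/L) = 18.0000·0.25/1.6 = 2.812500
tan δ = Δθ·L/(v·dt) = 0.318785  →  δ = 0.3086

δ = 0.3086, a = -2.5150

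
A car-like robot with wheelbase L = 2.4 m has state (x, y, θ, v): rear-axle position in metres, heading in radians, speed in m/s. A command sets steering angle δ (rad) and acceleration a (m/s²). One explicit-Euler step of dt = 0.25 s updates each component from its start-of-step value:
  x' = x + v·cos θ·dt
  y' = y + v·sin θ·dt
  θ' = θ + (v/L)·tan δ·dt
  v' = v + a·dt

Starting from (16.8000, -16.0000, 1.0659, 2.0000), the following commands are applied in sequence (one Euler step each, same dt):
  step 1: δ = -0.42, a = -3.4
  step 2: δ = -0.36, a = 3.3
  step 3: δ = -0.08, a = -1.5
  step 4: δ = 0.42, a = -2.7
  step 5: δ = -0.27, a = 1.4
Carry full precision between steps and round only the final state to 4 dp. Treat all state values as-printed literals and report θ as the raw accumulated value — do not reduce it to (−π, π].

(17.8726, -14.4207, 0.9590, 1.2750)

after step 1 (δ=-0.42, a=-3.4): (17.041858, -15.562388, 0.972864, 1.150000)
after step 2 (δ=-0.36, a=3.3): (17.203702, -15.324769, 0.927774, 1.975000)
after step 3 (δ=-0.08, a=-1.5): (17.499763, -14.929627, 0.911281, 1.600000)
after step 4 (δ=0.42, a=-2.7): (17.744857, -14.613511, 0.985709, 0.925000)
after step 5 (δ=-0.27, a=1.4): (17.872569, -14.420726, 0.959043, 1.275000)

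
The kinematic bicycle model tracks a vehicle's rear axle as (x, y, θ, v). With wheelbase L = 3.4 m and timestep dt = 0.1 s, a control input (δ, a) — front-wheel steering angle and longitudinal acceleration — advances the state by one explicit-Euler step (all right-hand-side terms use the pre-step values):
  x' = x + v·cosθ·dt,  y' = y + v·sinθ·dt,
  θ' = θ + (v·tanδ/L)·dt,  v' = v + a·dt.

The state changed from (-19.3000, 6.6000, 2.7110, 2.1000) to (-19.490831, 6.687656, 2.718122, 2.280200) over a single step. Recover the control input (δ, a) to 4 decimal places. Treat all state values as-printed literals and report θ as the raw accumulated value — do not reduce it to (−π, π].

a = (v'−v)/dt = (0.180200)/0.1 = 1.8020
Δθ = θ'−θ = 0.007122;  (v·dt/L) = 2.1000·0.1/3.4 = 0.061765
tan δ = Δθ·L/(v·dt) = 0.115309  →  δ = 0.1148

δ = 0.1148, a = 1.8020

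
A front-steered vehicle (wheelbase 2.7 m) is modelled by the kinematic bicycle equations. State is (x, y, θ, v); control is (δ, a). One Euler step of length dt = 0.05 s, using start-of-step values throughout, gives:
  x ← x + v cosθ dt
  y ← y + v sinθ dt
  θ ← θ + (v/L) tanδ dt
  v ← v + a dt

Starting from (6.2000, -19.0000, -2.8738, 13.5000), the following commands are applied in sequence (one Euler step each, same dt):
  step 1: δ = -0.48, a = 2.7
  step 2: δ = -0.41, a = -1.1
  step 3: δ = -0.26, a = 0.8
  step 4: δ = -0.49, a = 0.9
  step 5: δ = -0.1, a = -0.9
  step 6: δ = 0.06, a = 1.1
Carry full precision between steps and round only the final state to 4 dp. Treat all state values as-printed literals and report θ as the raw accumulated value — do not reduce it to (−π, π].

after step 1 (δ=-0.48, a=2.7): (5.549059, -19.178607, -3.003953, 13.635000)
after step 2 (δ=-0.41, a=-1.1): (4.873756, -19.272147, -3.113697, 13.580000)
after step 3 (δ=-0.26, a=0.8): (4.195021, -19.291086, -3.180597, 13.620000)
after step 4 (δ=-0.49, a=0.9): (3.514539, -19.264531, -3.315129, 13.665000)
after step 5 (δ=-0.1, a=-0.9): (2.841551, -19.146557, -3.340519, 13.620000)
after step 6 (δ=0.06, a=1.1): (2.173981, -19.011979, -3.325368, 13.675000)

(2.1740, -19.0120, -3.3254, 13.6750)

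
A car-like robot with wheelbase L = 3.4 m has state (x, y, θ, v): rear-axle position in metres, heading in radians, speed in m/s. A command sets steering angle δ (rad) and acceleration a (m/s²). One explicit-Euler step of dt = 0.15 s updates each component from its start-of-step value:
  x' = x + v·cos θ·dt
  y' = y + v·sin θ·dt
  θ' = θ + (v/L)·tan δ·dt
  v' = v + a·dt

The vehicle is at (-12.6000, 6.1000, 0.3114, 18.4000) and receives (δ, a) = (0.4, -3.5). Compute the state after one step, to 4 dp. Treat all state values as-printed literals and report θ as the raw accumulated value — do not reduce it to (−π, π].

(-9.9727, 6.9456, 0.6546, 17.8750)

x' = -12.6000 + 18.4000·cos(0.3114)·0.15 = -9.9727
y' = 6.1000 + 18.4000·sin(0.3114)·0.15 = 6.9456
θ' = 0.3114 + (18.4000/3.4)·tan(0.4)·0.15 = 0.6546
v' = 18.4000 − 3.5000·0.15 = 17.8750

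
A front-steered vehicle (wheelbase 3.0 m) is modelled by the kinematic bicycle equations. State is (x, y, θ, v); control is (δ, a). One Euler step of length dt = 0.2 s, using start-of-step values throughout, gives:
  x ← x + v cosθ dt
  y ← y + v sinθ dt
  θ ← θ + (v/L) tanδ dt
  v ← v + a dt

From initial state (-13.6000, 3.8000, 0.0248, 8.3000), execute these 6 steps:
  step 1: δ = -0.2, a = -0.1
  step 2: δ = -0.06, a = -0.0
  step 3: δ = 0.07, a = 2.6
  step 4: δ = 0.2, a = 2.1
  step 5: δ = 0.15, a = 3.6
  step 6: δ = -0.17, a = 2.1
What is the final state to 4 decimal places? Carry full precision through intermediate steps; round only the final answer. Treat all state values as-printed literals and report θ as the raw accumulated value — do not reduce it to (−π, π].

after step 1 (δ=-0.2, a=-0.1): (-11.940510, 3.841164, -0.087366, 8.280000)
after step 2 (δ=-0.06, a=-0.0): (-10.290826, 3.696669, -0.120526, 8.280000)
after step 3 (δ=0.07, a=2.6): (-8.646840, 3.497561, -0.081823, 8.800000)
after step 4 (δ=0.2, a=2.1): (-6.892728, 3.353714, 0.037100, 9.220000)
after step 5 (δ=0.15, a=3.6): (-5.049997, 3.422111, 0.129998, 9.940000)
after step 6 (δ=-0.17, a=2.1): (-3.078772, 3.679820, 0.016247, 10.360000)

(-3.0788, 3.6798, 0.0162, 10.3600)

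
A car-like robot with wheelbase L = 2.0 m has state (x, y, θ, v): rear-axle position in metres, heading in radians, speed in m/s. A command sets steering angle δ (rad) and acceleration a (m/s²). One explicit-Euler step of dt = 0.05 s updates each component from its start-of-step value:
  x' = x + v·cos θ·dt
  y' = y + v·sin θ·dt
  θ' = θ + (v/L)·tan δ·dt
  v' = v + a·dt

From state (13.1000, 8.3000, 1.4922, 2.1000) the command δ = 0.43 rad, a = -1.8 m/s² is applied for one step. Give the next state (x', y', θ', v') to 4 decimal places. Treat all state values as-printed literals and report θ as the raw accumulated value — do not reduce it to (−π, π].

(13.1082, 8.4047, 1.5163, 2.0100)

x' = 13.1000 + 2.1000·cos(1.4922)·0.05 = 13.1082
y' = 8.3000 + 2.1000·sin(1.4922)·0.05 = 8.4047
θ' = 1.4922 + (2.1000/2.0)·tan(0.43)·0.05 = 1.5163
v' = 2.1000 − 1.8000·0.05 = 2.0100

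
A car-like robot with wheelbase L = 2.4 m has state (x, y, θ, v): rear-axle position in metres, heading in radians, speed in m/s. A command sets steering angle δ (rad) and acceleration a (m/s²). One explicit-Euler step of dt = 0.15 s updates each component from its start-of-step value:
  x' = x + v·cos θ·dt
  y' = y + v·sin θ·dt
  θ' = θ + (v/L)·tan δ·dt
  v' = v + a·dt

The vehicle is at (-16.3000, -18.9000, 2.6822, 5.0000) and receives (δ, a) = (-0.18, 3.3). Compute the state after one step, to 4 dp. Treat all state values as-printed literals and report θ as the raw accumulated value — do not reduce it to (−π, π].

x' = -16.3000 + 5.0000·cos(2.6822)·0.15 = -16.9722
y' = -18.9000 + 5.0000·sin(2.6822)·0.15 = -18.5674
θ' = 2.6822 + (5.0000/2.4)·tan(-0.18)·0.15 = 2.6253
v' = 5.0000 + 3.3000·0.15 = 5.4950

(-16.9722, -18.5674, 2.6253, 5.4950)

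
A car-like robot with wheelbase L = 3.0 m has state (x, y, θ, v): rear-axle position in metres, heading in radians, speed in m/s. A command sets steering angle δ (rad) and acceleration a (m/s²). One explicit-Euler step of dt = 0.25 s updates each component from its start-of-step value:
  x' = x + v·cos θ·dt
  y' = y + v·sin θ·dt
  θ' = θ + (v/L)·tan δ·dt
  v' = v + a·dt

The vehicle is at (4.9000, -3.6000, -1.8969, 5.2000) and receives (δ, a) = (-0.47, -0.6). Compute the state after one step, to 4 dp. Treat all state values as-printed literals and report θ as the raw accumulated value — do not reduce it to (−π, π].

x' = 4.9000 + 5.2000·cos(-1.8969)·0.25 = 4.4835
y' = -3.6000 + 5.2000·sin(-1.8969)·0.25 = -4.8315
θ' = -1.8969 + (5.2000/3.0)·tan(-0.47)·0.25 = -2.1170
v' = 5.2000 − 0.6000·0.25 = 5.0500

(4.4835, -4.8315, -2.1170, 5.0500)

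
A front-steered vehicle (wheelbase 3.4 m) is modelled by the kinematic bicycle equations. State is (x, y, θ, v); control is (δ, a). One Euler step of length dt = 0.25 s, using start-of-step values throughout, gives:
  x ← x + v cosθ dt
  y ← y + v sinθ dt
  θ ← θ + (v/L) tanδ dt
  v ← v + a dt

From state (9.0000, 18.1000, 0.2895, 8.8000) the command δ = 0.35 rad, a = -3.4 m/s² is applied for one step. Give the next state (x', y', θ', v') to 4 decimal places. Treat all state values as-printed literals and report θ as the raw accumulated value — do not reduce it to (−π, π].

x' = 9.0000 + 8.8000·cos(0.2895)·0.25 = 11.1085
y' = 18.1000 + 8.8000·sin(0.2895)·0.25 = 18.7280
θ' = 0.2895 + (8.8000/3.4)·tan(0.35)·0.25 = 0.5257
v' = 8.8000 − 3.4000·0.25 = 7.9500

(11.1085, 18.7280, 0.5257, 7.9500)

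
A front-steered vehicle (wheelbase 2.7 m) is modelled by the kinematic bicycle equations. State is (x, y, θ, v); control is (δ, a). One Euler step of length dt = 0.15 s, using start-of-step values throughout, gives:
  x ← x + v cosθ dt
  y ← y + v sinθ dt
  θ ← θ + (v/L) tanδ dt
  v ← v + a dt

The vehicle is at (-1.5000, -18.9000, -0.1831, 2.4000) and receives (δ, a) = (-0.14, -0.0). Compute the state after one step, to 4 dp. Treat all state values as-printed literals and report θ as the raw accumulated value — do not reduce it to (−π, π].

x' = -1.5000 + 2.4000·cos(-0.1831)·0.15 = -1.1460
y' = -18.9000 + 2.4000·sin(-0.1831)·0.15 = -18.9655
θ' = -0.1831 + (2.4000/2.7)·tan(-0.14)·0.15 = -0.2019
v' = 2.4000 + 0.0000·0.15 = 2.4000

(-1.1460, -18.9655, -0.2019, 2.4000)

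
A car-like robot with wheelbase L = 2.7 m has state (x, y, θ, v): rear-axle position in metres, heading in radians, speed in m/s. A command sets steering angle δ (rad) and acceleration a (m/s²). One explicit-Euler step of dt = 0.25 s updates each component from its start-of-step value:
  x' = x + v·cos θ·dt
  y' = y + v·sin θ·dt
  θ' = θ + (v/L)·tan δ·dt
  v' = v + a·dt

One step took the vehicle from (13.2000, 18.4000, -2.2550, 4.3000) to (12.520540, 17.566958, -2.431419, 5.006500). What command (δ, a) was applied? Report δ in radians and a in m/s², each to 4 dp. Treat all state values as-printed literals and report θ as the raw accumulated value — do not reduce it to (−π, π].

δ = -0.4171, a = 2.8260

a = (v'−v)/dt = (0.706500)/0.25 = 2.8260
Δθ = θ'−θ = -0.176419;  (v·dt/L) = 4.3000·0.25/2.7 = 0.398148
tan δ = Δθ·L/(v·dt) = -0.443099  →  δ = -0.4171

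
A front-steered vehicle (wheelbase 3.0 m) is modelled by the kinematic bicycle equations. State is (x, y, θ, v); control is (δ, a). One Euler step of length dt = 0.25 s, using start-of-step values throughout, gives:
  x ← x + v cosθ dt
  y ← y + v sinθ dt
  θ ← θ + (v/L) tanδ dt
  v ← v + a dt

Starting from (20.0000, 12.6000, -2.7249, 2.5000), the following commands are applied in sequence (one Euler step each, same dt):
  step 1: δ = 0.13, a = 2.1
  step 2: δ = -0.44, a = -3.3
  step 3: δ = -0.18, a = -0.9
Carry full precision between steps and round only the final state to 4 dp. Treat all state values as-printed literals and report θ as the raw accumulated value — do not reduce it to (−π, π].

after step 1 (δ=0.13, a=2.1): (19.428480, 12.347039, -2.697663, 3.025000)
after step 2 (δ=-0.44, a=-3.3): (18.745532, 12.022236, -2.816339, 2.200000)
after step 3 (δ=-0.18, a=-0.9): (18.224369, 11.846484, -2.849700, 1.975000)

(18.2244, 11.8465, -2.8497, 1.9750)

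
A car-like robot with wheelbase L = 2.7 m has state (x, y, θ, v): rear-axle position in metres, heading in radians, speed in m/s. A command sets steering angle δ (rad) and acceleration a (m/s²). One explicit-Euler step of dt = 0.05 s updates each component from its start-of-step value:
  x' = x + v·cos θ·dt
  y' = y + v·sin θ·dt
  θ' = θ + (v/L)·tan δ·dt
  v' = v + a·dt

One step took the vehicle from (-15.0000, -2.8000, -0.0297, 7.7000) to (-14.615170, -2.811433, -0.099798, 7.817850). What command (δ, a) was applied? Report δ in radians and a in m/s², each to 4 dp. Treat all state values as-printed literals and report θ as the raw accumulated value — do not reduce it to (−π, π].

a = (v'−v)/dt = (0.117850)/0.05 = 2.3570
Δθ = θ'−θ = -0.070098;  (v·dt/L) = 7.7000·0.05/2.7 = 0.142593
tan δ = Δθ·L/(v·dt) = -0.491596  →  δ = -0.4569

δ = -0.4569, a = 2.3570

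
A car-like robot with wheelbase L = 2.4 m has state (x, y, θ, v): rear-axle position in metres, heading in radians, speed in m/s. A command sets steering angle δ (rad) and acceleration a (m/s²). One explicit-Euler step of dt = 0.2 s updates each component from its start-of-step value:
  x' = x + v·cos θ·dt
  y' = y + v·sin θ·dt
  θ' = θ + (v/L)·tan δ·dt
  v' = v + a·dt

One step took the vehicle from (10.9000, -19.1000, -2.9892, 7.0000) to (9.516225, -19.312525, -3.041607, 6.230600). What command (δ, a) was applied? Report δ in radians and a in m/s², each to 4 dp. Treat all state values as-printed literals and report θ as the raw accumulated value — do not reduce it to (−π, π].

a = (v'−v)/dt = (-0.769400)/0.2 = -3.8470
Δθ = θ'−θ = -0.052407;  (v·dt/L) = 7.0000·0.2/2.4 = 0.583333
tan δ = Δθ·L/(v·dt) = -0.089841  →  δ = -0.0896

δ = -0.0896, a = -3.8470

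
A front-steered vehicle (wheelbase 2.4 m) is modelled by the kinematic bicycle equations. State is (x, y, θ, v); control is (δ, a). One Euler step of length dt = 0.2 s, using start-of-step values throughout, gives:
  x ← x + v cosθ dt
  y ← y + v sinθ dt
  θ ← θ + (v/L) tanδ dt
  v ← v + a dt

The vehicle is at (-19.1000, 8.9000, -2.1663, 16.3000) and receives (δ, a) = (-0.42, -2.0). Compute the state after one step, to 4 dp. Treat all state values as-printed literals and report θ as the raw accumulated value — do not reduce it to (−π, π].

(-20.9286, 6.2012, -2.7729, 15.9000)

x' = -19.1000 + 16.3000·cos(-2.1663)·0.2 = -20.9286
y' = 8.9000 + 16.3000·sin(-2.1663)·0.2 = 6.2012
θ' = -2.1663 + (16.3000/2.4)·tan(-0.42)·0.2 = -2.7729
v' = 16.3000 − 2.0000·0.2 = 15.9000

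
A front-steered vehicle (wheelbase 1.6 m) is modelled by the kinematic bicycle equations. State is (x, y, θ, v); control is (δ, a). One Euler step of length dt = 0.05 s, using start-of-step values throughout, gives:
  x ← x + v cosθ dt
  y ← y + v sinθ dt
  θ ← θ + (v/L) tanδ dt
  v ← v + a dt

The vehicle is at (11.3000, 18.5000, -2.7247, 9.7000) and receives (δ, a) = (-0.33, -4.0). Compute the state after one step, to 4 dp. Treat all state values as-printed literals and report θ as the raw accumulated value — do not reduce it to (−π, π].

(10.8565, 18.3036, -2.8285, 9.5000)

x' = 11.3000 + 9.7000·cos(-2.7247)·0.05 = 10.8565
y' = 18.5000 + 9.7000·sin(-2.7247)·0.05 = 18.3036
θ' = -2.7247 + (9.7000/1.6)·tan(-0.33)·0.05 = -2.8285
v' = 9.7000 − 4.0000·0.05 = 9.5000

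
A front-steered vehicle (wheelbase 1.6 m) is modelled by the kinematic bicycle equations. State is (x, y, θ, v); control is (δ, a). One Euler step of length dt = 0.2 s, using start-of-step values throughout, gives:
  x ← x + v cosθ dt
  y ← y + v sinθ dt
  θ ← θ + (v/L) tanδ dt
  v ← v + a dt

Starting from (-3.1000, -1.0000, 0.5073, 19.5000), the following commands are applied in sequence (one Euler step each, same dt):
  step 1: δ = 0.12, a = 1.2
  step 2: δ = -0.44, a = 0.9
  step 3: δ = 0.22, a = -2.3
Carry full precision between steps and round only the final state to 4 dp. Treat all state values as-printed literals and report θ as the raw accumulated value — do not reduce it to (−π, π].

(6.7840, 2.3251, 0.1964, 19.4600)

after step 1 (δ=0.12, a=1.2): (0.308832, 0.894694, 0.801212, 19.740000)
after step 2 (δ=-0.44, a=0.9): (3.055995, 3.730148, -0.360439, 19.920000)
after step 3 (δ=0.22, a=-2.3): (6.783992, 2.325052, 0.196374, 19.460000)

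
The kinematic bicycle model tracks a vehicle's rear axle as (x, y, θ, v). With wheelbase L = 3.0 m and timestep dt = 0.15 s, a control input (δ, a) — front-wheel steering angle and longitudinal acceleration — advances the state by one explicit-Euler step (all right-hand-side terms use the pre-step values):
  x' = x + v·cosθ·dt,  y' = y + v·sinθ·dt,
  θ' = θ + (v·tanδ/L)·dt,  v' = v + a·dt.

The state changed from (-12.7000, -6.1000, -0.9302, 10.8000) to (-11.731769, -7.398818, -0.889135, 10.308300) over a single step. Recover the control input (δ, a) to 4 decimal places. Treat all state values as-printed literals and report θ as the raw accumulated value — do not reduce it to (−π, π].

δ = 0.0759, a = -3.2780

a = (v'−v)/dt = (-0.491700)/0.15 = -3.2780
Δθ = θ'−θ = 0.041065;  (v·dt/L) = 10.8000·0.15/3.0 = 0.540000
tan δ = Δθ·L/(v·dt) = 0.076046  →  δ = 0.0759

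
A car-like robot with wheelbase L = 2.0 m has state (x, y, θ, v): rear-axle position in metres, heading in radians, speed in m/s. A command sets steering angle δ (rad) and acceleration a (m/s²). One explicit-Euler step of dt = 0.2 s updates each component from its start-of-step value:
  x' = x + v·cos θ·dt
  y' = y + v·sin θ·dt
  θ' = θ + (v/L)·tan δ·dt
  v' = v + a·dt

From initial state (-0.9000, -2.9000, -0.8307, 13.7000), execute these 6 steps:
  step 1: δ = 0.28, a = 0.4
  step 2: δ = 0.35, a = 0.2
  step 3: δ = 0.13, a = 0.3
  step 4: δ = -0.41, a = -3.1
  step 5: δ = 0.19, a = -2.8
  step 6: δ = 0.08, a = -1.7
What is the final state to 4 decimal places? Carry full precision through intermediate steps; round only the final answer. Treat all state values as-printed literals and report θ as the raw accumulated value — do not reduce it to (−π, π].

(13.9072, -6.4095, 0.0005, 12.3600)

after step 1 (δ=0.28, a=0.4): (0.947744, -4.923226, -0.436751, 13.780000)
after step 2 (δ=0.35, a=0.2): (3.445041, -6.089006, 0.066259, 13.820000)
after step 3 (δ=0.13, a=0.3): (6.202976, -5.906001, 0.246938, 13.880000)
after step 4 (δ=-0.41, a=-3.1): (8.894767, -5.227448, -0.356330, 13.260000)
after step 5 (δ=0.19, a=-2.8): (11.380177, -6.152565, -0.101314, 12.700000)
after step 6 (δ=0.08, a=-1.7): (13.907152, -6.409464, 0.000503, 12.360000)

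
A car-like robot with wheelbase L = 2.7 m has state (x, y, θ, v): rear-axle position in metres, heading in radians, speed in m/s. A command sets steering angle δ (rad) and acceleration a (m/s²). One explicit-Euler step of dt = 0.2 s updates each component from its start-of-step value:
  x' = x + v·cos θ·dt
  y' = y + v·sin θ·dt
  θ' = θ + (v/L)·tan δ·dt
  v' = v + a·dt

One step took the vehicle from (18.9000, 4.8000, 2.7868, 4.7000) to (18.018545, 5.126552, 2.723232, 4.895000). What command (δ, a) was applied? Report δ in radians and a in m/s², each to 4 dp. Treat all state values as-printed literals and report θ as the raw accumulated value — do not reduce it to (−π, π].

a = (v'−v)/dt = (0.195000)/0.2 = 0.9750
Δθ = θ'−θ = -0.063568;  (v·dt/L) = 4.7000·0.2/2.7 = 0.348148
tan δ = Δθ·L/(v·dt) = -0.182589  →  δ = -0.1806

δ = -0.1806, a = 0.9750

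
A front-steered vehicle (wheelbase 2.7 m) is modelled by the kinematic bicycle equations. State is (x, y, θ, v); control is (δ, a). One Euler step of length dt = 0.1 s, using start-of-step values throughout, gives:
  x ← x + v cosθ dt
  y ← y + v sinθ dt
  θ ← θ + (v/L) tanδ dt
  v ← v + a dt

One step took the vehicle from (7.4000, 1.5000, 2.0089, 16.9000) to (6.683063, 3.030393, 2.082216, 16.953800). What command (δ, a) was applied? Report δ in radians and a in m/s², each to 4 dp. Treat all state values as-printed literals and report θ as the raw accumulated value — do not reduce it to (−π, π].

δ = 0.1166, a = 0.5380

a = (v'−v)/dt = (0.053800)/0.1 = 0.5380
Δθ = θ'−θ = 0.073316;  (v·dt/L) = 16.9000·0.1/2.7 = 0.625926
tan δ = Δθ·L/(v·dt) = 0.117132  →  δ = 0.1166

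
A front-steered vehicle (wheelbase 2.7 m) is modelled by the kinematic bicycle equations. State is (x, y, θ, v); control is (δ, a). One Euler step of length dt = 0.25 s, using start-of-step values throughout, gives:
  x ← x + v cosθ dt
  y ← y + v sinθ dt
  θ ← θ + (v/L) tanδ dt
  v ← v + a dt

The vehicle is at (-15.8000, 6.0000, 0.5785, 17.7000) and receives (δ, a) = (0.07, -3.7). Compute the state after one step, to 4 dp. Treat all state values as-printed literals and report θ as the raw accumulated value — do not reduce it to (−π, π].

x' = -15.8000 + 17.7000·cos(0.5785)·0.25 = -12.0950
y' = 6.0000 + 17.7000·sin(0.5785)·0.25 = 8.4195
θ' = 0.5785 + (17.7000/2.7)·tan(0.07)·0.25 = 0.6934
v' = 17.7000 − 3.7000·0.25 = 16.7750

(-12.0950, 8.4195, 0.6934, 16.7750)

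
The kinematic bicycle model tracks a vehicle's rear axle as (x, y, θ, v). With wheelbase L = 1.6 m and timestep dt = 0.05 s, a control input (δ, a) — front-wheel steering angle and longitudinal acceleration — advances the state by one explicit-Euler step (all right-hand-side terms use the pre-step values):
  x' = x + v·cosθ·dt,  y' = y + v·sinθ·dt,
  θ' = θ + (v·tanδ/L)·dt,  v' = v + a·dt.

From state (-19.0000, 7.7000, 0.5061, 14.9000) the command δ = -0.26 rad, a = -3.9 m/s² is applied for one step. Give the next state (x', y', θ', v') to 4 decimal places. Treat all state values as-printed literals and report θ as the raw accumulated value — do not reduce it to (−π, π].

x' = -19.0000 + 14.9000·cos(0.5061)·0.05 = -18.3484
y' = 7.7000 + 14.9000·sin(0.5061)·0.05 = 8.0612
θ' = 0.5061 + (14.9000/1.6)·tan(-0.26)·0.05 = 0.3822
v' = 14.9000 − 3.9000·0.05 = 14.7050

(-18.3484, 8.0612, 0.3822, 14.7050)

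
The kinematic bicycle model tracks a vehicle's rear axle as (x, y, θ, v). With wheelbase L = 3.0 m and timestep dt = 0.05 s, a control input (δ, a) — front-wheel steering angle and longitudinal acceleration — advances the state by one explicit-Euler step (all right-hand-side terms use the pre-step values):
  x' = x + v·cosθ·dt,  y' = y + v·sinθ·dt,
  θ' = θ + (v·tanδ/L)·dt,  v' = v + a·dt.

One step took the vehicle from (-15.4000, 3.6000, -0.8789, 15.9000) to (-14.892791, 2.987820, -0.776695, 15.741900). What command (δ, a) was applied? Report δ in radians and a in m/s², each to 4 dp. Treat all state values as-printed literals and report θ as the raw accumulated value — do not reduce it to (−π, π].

δ = 0.3681, a = -3.1620

a = (v'−v)/dt = (-0.158100)/0.05 = -3.1620
Δθ = θ'−θ = 0.102205;  (v·dt/L) = 15.9000·0.05/3.0 = 0.265000
tan δ = Δθ·L/(v·dt) = 0.385679  →  δ = 0.3681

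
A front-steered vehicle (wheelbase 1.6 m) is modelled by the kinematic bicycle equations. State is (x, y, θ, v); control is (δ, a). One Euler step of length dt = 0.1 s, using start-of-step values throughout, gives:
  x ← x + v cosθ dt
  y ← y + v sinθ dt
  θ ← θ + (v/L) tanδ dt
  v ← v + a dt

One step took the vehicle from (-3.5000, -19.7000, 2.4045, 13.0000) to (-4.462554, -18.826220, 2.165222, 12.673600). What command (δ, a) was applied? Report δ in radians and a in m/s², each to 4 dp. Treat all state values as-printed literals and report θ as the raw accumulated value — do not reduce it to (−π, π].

a = (v'−v)/dt = (-0.326400)/0.1 = -3.2640
Δθ = θ'−θ = -0.239278;  (v·dt/L) = 13.0000·0.1/1.6 = 0.812500
tan δ = Δθ·L/(v·dt) = -0.294496  →  δ = -0.2864

δ = -0.2864, a = -3.2640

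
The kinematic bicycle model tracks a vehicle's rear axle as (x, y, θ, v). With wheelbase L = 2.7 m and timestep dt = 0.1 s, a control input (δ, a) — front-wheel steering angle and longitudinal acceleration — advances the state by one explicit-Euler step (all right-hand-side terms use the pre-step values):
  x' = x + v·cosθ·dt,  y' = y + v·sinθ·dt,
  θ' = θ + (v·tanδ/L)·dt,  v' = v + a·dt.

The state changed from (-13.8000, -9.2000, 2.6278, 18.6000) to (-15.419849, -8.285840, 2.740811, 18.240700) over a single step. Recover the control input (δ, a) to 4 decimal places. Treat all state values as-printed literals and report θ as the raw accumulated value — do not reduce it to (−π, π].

a = (v'−v)/dt = (-0.359300)/0.1 = -3.5930
Δθ = θ'−θ = 0.113011;  (v·dt/L) = 18.6000·0.1/2.7 = 0.688889
tan δ = Δθ·L/(v·dt) = 0.164048  →  δ = 0.1626

δ = 0.1626, a = -3.5930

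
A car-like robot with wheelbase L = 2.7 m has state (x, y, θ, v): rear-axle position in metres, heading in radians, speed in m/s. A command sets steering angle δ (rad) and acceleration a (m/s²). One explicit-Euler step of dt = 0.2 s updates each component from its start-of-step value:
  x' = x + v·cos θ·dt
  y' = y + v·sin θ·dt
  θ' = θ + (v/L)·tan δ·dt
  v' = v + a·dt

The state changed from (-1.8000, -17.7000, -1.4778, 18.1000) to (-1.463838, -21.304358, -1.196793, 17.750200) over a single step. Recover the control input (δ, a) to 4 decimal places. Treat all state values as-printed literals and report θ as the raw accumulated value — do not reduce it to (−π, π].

a = (v'−v)/dt = (-0.349800)/0.2 = -1.7490
Δθ = θ'−θ = 0.281007;  (v·dt/L) = 18.1000·0.2/2.7 = 1.340741
tan δ = Δθ·L/(v·dt) = 0.209591  →  δ = 0.2066

δ = 0.2066, a = -1.7490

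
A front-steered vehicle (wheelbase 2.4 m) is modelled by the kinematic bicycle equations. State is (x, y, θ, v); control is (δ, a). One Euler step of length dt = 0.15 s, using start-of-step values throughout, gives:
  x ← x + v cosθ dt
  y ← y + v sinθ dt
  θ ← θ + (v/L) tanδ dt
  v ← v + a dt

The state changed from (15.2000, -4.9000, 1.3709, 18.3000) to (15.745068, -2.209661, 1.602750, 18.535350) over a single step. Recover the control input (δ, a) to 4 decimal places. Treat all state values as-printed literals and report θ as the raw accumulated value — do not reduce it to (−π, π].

δ = 0.2000, a = 1.5690

a = (v'−v)/dt = (0.235350)/0.15 = 1.5690
Δθ = θ'−θ = 0.231850;  (v·dt/L) = 18.3000·0.15/2.4 = 1.143750
tan δ = Δθ·L/(v·dt) = 0.202710  →  δ = 0.2000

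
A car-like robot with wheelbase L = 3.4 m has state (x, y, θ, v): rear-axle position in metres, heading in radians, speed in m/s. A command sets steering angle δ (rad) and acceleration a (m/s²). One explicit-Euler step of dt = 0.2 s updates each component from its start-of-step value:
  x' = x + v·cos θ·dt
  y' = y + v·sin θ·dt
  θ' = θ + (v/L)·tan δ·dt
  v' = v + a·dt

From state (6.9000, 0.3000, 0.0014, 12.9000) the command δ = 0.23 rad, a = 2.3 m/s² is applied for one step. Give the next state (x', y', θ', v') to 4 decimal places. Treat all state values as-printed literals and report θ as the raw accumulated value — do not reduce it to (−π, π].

(9.4800, 0.3036, 0.1791, 13.3600)

x' = 6.9000 + 12.9000·cos(0.0014)·0.2 = 9.4800
y' = 0.3000 + 12.9000·sin(0.0014)·0.2 = 0.3036
θ' = 0.0014 + (12.9000/3.4)·tan(0.23)·0.2 = 0.1791
v' = 12.9000 + 2.3000·0.2 = 13.3600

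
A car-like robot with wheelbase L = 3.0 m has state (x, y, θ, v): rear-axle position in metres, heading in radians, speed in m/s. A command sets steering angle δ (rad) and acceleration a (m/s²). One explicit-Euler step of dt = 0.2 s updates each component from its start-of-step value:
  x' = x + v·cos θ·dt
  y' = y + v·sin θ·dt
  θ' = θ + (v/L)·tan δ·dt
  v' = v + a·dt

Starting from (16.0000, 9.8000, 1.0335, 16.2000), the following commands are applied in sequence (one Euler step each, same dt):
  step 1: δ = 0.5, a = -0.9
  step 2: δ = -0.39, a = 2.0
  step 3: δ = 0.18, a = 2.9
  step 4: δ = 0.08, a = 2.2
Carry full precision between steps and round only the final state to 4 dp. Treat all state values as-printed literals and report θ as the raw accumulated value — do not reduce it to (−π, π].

after step 1 (δ=0.5, a=-0.9): (17.658281, 12.583470, 1.623507, 16.020000)
after step 2 (δ=-0.39, a=2.0): (17.489475, 15.783020, 1.184500, 16.420000)
after step 3 (δ=0.18, a=2.9): (18.726756, 18.825025, 1.383696, 17.000000)
after step 4 (δ=0.08, a=2.2): (19.359192, 22.165687, 1.474557, 17.440000)

(19.3592, 22.1657, 1.4746, 17.4400)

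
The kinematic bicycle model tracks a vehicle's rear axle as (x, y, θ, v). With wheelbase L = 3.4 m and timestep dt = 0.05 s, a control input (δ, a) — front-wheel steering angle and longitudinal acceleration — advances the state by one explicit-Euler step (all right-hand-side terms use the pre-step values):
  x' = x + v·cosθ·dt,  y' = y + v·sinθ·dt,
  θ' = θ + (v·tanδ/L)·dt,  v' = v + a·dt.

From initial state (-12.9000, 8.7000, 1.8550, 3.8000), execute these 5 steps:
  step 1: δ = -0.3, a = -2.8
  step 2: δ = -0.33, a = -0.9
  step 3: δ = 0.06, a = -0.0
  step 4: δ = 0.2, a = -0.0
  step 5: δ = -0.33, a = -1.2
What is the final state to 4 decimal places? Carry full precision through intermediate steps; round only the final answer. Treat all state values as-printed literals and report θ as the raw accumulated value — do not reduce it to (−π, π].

after step 1 (δ=-0.3, a=-2.8): (-12.953275, 8.882378, 1.837714, 3.660000)
after step 2 (δ=-0.33, a=-0.9): (-13.001543, 9.058898, 1.819278, 3.615000)
after step 3 (δ=0.06, a=-0.0): (-13.045995, 9.234097, 1.822471, 3.615000)
after step 4 (δ=0.2, a=-0.0): (-13.091006, 9.409152, 1.833248, 3.615000)
after step 5 (δ=-0.33, a=-1.2): (-13.137902, 9.583713, 1.815038, 3.555000)

(-13.1379, 9.5837, 1.8150, 3.5550)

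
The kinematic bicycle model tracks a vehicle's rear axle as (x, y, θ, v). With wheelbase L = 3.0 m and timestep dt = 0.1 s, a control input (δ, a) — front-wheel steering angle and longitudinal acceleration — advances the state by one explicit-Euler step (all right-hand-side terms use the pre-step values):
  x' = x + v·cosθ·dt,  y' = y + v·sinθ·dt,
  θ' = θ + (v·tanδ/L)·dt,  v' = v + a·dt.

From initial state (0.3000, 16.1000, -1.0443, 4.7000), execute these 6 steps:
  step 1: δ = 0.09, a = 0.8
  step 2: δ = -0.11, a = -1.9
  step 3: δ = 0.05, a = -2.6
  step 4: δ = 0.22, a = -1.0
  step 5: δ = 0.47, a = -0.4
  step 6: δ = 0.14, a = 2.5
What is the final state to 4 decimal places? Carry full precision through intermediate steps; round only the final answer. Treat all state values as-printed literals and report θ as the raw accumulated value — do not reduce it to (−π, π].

after step 1 (δ=0.09, a=0.8): (0.536178, 15.693651, -1.030162, 4.780000)
after step 2 (δ=-0.11, a=-1.9): (0.782196, 15.283822, -1.047760, 4.590000)
after step 3 (δ=0.05, a=-2.6): (1.011472, 14.886187, -1.040103, 4.330000)
after step 4 (δ=0.22, a=-1.0): (1.230627, 14.512744, -1.007827, 4.230000)
after step 5 (δ=0.47, a=-0.4): (1.456382, 14.155024, -0.936204, 4.190000)
after step 6 (δ=0.14, a=2.5): (1.704786, 13.817597, -0.916522, 4.440000)

(1.7048, 13.8176, -0.9165, 4.4400)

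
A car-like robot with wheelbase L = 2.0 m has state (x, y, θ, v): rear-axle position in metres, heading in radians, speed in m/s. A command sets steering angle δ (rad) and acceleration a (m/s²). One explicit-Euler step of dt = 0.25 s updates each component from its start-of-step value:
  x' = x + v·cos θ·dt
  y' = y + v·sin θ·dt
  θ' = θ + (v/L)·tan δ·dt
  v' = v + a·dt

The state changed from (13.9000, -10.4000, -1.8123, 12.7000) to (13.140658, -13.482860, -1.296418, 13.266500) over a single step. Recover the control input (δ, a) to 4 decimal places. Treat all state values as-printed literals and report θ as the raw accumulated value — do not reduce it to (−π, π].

a = (v'−v)/dt = (0.566500)/0.25 = 2.2660
Δθ = θ'−θ = 0.515882;  (v·dt/L) = 12.7000·0.25/2.0 = 1.587500
tan δ = Δθ·L/(v·dt) = 0.324965  →  δ = 0.3142

δ = 0.3142, a = 2.2660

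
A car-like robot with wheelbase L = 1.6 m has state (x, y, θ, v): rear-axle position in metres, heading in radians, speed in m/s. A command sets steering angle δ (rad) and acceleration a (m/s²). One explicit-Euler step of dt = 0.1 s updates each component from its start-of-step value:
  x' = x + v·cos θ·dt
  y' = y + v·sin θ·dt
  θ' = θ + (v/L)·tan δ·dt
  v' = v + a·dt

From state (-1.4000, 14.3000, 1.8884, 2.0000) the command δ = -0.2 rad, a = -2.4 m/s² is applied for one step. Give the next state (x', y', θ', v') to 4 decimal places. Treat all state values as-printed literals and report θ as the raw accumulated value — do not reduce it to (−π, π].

x' = -1.4000 + 2.0000·cos(1.8884)·0.1 = -1.4625
y' = 14.3000 + 2.0000·sin(1.8884)·0.1 = 14.4900
θ' = 1.8884 + (2.0000/1.6)·tan(-0.2)·0.1 = 1.8631
v' = 2.0000 − 2.4000·0.1 = 1.7600

(-1.4625, 14.4900, 1.8631, 1.7600)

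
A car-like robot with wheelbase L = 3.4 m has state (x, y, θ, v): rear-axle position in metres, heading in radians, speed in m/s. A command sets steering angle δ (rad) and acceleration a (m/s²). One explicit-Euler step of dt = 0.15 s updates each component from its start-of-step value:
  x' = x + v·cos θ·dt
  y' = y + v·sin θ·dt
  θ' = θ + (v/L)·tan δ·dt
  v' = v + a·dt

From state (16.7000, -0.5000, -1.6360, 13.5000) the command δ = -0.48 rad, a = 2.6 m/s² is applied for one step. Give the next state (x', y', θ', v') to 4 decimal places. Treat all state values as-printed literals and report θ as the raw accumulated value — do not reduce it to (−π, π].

x' = 16.7000 + 13.5000·cos(-1.6360)·0.15 = 16.5681
y' = -0.5000 + 13.5000·sin(-1.6360)·0.15 = -2.5207
θ' = -1.6360 + (13.5000/3.4)·tan(-0.48)·0.15 = -1.9461
v' = 13.5000 + 2.6000·0.15 = 13.8900

(16.5681, -2.5207, -1.9461, 13.8900)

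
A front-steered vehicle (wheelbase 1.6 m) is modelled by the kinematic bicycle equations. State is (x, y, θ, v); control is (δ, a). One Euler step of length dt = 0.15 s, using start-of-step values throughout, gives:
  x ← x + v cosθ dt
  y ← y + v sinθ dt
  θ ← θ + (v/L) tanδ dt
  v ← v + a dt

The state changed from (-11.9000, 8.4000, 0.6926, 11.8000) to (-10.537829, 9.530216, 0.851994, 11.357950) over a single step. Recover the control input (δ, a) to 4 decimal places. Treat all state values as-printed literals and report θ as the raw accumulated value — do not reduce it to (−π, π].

δ = 0.1431, a = -2.9470

a = (v'−v)/dt = (-0.442050)/0.15 = -2.9470
Δθ = θ'−θ = 0.159394;  (v·dt/L) = 11.8000·0.15/1.6 = 1.106250
tan δ = Δθ·L/(v·dt) = 0.144085  →  δ = 0.1431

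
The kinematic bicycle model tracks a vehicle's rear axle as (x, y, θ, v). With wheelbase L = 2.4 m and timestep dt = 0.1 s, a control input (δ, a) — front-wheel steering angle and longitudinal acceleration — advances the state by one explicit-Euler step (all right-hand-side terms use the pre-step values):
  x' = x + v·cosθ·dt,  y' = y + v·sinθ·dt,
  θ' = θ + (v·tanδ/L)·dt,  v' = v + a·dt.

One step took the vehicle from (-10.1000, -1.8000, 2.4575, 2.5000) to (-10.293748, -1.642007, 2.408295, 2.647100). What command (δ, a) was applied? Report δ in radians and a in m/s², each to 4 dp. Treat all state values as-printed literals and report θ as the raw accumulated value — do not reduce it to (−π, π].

a = (v'−v)/dt = (0.147100)/0.1 = 1.4710
Δθ = θ'−θ = -0.049205;  (v·dt/L) = 2.5000·0.1/2.4 = 0.104167
tan δ = Δθ·L/(v·dt) = -0.472368  →  δ = -0.4413

δ = -0.4413, a = 1.4710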